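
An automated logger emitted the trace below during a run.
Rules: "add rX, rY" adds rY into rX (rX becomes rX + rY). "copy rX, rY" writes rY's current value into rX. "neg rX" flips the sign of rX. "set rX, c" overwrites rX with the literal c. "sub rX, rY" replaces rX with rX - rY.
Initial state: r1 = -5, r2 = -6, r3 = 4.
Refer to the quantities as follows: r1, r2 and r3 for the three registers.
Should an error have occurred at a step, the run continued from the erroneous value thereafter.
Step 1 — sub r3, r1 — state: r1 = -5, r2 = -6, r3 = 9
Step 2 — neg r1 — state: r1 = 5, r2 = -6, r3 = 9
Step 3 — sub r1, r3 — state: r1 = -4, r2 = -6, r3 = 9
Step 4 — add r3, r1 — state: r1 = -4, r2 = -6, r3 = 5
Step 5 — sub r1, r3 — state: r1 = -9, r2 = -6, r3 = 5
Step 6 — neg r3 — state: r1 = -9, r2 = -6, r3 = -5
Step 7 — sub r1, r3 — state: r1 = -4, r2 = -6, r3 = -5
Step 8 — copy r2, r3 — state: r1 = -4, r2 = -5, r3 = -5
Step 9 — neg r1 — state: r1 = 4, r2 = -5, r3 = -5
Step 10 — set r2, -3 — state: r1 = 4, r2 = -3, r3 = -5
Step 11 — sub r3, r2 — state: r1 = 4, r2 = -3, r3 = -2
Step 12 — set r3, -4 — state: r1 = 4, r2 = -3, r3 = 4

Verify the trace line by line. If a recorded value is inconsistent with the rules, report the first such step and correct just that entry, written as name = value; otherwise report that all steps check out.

step 12, r3 = -4

step 1: r3 = 4 - -5 = 9 -> in agreement
step 2: r1 = -(-5) = 5 -> confirmed correct
step 3: r1 = 5 - 9 = -4 -> in agreement
step 4: r3 = 9 + -4 = 5 -> in agreement
step 5: r1 = -4 - 5 = -9 -> verified
step 6: r3 = -(5) = -5 -> confirmed correct
step 7: r1 = -9 - -5 = -4 -> same as recorded
step 8: r2 = -5 -> in agreement
step 9: r1 = -(-4) = 4 -> confirmed correct
step 10: r2 = -3 -> agrees with the trace
step 11: r3 = -5 - -3 = -2 -> verified
step 12: r3 = -4 -> the entry is off here
Step 12 is the first one off; corrected, r3 = -4.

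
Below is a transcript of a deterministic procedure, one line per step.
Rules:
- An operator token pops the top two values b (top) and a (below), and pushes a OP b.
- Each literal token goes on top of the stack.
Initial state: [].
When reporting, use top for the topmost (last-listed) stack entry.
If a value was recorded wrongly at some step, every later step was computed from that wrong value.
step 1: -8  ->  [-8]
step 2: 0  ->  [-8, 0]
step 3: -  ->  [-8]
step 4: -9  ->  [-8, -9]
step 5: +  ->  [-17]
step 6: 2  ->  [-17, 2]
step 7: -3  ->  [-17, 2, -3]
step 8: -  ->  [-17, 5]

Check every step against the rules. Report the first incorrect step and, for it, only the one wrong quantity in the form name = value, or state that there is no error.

step 1: push -8: top = -8 -> consistent with the transcript
step 2: push 0: top = 0 -> agrees with the transcript
step 3: -8 - 0 = -8 -> checks out
step 4: push -9: top = -9 -> no discrepancy
step 5: -8 + -9 = -17 -> consistent with the transcript
step 6: push 2: top = 2 -> same as recorded
step 7: push -3: top = -3 -> matches
step 8: 2 - -3 = 5 -> in agreement
The recomputation confirms every line.

no error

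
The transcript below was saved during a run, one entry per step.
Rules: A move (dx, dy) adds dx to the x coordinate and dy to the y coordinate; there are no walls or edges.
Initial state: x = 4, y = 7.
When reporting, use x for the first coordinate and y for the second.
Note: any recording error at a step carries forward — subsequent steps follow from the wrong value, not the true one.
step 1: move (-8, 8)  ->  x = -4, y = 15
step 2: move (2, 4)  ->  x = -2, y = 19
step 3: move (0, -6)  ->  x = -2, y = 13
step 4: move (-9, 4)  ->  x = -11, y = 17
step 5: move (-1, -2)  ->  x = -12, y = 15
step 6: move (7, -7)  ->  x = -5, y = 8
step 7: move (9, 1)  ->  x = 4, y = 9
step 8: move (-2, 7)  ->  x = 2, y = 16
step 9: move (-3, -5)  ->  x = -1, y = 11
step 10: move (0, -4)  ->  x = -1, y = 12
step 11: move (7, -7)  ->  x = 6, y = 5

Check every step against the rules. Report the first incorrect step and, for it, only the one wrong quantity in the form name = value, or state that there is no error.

step 10, y = 7

Recomputing the run from the initial state:
step 1: x = -4, y = 15
step 2: x = -2, y = 19
step 3: x = -2, y = 13
step 4: x = -11, y = 17
step 5: x = -12, y = 15
step 6: x = -5, y = 8
step 7: x = 4, y = 9
step 8: x = 2, y = 16
step 9: x = -1, y = 11
step 10: x = -1, y = 7
step 11: x = 6, y = 0
The first disagreement with the transcript is at step 10, where the value should be y = 7.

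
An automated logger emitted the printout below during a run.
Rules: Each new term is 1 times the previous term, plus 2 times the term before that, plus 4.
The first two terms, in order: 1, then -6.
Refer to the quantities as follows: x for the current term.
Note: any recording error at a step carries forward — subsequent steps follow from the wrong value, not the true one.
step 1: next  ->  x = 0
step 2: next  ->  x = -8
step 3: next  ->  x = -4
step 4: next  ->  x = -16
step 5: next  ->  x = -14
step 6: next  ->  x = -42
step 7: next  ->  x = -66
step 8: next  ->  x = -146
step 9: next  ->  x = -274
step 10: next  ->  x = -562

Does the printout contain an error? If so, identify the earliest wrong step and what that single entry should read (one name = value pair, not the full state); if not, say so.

step 5, x = -20

Step 1: x = 1*(-6) + (2)*(1) + (4) = 0 — consistent with the printout.
Step 2: x = 1*(0) + (2)*(-6) + (4) = -8 — verified.
Step 3: x = 1*(-8) + (2)*(0) + (4) = -4 — same as recorded.
Step 4: x = 1*(-4) + (2)*(-8) + (4) = -16 — verified.
Step 5: x = 1*(-16) + (2)*(-4) + (4) = -20 — the entry is off here.
Conclusion: step 5 carries the first error; the entry should be x = -20.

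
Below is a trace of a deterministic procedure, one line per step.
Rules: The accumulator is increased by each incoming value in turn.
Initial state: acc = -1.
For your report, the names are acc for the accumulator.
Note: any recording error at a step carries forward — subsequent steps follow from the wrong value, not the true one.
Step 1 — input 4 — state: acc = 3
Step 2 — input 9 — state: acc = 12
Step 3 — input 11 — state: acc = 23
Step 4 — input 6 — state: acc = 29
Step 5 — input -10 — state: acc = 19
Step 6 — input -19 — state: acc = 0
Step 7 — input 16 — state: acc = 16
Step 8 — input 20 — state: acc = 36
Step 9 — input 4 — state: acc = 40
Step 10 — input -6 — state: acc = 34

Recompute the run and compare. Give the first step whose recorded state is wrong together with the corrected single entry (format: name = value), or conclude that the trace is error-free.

no error

step 1: acc = -1 + 4 = 3 -> matches
step 2: acc = 3 + 9 = 12 -> matches
step 3: acc = 12 + 11 = 23 -> same as recorded
step 4: acc = 23 + 6 = 29 -> in agreement
step 5: acc = 29 + -10 = 19 -> in agreement
step 6: acc = 19 + -19 = 0 -> checks out
step 7: acc = 0 + 16 = 16 -> exactly as logged
step 8: acc = 16 + 20 = 36 -> consistent with the trace
step 9: acc = 36 + 4 = 40 -> no discrepancy
step 10: acc = 40 + -6 = 34 -> checks out
No step deviates from the rules.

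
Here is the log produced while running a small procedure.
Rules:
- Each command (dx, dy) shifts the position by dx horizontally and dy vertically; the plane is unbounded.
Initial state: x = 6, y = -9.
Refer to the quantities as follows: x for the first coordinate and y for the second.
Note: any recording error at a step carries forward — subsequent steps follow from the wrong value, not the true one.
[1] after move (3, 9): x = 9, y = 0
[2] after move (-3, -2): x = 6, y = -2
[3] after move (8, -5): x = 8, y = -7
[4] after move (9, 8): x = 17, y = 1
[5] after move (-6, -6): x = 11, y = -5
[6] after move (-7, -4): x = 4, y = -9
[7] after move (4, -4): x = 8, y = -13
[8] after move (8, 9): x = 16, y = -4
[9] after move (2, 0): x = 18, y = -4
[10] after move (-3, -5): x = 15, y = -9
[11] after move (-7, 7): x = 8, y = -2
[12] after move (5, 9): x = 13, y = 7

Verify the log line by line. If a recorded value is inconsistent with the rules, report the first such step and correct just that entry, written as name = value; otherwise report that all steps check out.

step 3, x = 14

Recomputing the run from the initial state:
step 1: x = 9, y = 0
step 2: x = 6, y = -2
step 3: x = 14, y = -7
step 4: x = 23, y = 1
step 5: x = 17, y = -5
step 6: x = 10, y = -9
step 7: x = 14, y = -13
step 8: x = 22, y = -4
step 9: x = 24, y = -4
step 10: x = 21, y = -9
step 11: x = 14, y = -2
step 12: x = 19, y = 7
The first disagreement with the log is at step 3, where the value should be x = 14.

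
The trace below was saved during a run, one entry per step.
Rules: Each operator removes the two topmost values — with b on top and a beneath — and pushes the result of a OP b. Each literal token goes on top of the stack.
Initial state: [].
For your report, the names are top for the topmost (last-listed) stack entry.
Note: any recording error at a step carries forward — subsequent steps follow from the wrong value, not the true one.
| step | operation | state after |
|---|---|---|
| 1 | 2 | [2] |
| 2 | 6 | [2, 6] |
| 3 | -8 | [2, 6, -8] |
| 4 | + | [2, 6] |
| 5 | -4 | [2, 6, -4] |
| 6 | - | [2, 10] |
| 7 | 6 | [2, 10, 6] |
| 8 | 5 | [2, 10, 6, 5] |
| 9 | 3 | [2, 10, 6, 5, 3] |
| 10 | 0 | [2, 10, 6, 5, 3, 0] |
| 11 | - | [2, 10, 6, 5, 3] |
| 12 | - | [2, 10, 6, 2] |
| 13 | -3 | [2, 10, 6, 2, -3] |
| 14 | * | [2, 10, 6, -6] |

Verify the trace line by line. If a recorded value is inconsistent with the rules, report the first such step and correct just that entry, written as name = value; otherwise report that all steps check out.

step 4, top = -2

1. push 2: top = 2 (same as recorded)
2. push 6: top = 6 (confirmed correct)
3. push -8: top = -8 (consistent with the trace)
4. 6 + -8 = -2 (this is not what the trace shows)
First incorrect step: 4; the correct value is top = -2.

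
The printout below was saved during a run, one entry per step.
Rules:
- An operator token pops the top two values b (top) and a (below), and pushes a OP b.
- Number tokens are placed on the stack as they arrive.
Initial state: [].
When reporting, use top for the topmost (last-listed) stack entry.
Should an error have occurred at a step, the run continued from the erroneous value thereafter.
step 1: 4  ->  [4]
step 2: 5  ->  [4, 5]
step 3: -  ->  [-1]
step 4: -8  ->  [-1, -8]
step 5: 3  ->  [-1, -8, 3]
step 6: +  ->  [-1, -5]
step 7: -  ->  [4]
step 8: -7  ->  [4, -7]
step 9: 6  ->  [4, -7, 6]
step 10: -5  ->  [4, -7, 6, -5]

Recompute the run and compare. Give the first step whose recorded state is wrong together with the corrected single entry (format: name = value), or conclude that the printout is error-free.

Recomputing the run from the initial state:
step 1: [4]
step 2: [4, 5]
step 3: [-1]
step 4: [-1, -8]
step 5: [-1, -8, 3]
step 6: [-1, -5]
step 7: [4]
step 8: [4, -7]
step 9: [4, -7, 6]
step 10: [4, -7, 6, -5]
This matches the printout at every step.

no error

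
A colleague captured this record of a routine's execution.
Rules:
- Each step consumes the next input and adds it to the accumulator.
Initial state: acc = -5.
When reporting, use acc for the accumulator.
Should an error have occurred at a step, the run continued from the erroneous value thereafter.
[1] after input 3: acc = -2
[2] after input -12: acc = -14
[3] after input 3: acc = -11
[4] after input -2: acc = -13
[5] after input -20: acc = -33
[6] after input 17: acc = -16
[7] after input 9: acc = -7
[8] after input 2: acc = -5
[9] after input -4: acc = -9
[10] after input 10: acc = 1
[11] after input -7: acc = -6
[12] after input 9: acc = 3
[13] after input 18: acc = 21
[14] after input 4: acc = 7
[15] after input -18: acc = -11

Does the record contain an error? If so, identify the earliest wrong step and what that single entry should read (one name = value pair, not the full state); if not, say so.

Recomputing the run from the initial state:
step 1: acc = -2
step 2: acc = -14
step 3: acc = -11
step 4: acc = -13
step 5: acc = -33
step 6: acc = -16
step 7: acc = -7
step 8: acc = -5
step 9: acc = -9
step 10: acc = 1
step 11: acc = -6
step 12: acc = 3
step 13: acc = 21
step 14: acc = 25
step 15: acc = 7
The first disagreement with the record is at step 14, where the value should be acc = 25.

step 14, acc = 25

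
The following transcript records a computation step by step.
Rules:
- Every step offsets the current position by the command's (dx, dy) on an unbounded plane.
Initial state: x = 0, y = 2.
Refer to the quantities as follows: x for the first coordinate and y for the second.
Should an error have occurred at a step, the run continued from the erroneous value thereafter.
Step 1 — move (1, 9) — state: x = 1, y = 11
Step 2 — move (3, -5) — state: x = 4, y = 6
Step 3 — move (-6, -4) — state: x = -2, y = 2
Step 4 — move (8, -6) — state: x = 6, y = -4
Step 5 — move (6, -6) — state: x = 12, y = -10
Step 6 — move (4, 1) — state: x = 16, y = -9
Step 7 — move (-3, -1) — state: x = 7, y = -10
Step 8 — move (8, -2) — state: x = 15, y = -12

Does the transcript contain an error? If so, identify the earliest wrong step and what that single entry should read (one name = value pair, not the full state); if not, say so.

1. x = 0 + (1) = 1, y = 2 + (9) = 11 (matches)
2. x = 1 + (3) = 4, y = 11 + (-5) = 6 (agrees with the transcript)
3. x = 4 + (-6) = -2, y = 6 + (-4) = 2 (verified)
4. x = -2 + (8) = 6, y = 2 + (-6) = -4 (verified)
5. x = 6 + (6) = 12, y = -4 + (-6) = -10 (exactly as logged)
6. x = 12 + (4) = 16, y = -10 + (1) = -9 (checks out)
7. x = 16 + (-3) = 13, y = -9 + (-1) = -10 (first mismatch against the transcript)
Conclusion: step 7 carries the first error; the entry should be x = 13.

step 7, x = 13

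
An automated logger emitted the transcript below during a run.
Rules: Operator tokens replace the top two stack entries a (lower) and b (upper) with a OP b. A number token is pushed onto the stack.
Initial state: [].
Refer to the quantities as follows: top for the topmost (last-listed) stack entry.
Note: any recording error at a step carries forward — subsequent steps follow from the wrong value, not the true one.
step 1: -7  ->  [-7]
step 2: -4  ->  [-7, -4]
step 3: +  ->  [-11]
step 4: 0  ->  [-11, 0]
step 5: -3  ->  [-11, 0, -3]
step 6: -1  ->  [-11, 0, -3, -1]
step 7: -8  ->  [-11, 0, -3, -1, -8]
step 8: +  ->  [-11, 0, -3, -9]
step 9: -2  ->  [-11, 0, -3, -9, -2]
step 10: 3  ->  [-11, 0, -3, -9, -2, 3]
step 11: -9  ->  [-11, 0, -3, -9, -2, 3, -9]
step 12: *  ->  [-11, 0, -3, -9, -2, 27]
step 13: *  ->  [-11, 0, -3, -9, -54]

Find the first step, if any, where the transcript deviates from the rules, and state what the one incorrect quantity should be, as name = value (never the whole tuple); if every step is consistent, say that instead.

step 12, top = -27

Recomputing the run from the initial state:
step 1: [-7]
step 2: [-7, -4]
step 3: [-11]
step 4: [-11, 0]
step 5: [-11, 0, -3]
step 6: [-11, 0, -3, -1]
step 7: [-11, 0, -3, -1, -8]
step 8: [-11, 0, -3, -9]
step 9: [-11, 0, -3, -9, -2]
step 10: [-11, 0, -3, -9, -2, 3]
step 11: [-11, 0, -3, -9, -2, 3, -9]
step 12: [-11, 0, -3, -9, -2, -27]
step 13: [-11, 0, -3, -9, 54]
The first disagreement with the transcript is at step 12, where the value should be top = -27.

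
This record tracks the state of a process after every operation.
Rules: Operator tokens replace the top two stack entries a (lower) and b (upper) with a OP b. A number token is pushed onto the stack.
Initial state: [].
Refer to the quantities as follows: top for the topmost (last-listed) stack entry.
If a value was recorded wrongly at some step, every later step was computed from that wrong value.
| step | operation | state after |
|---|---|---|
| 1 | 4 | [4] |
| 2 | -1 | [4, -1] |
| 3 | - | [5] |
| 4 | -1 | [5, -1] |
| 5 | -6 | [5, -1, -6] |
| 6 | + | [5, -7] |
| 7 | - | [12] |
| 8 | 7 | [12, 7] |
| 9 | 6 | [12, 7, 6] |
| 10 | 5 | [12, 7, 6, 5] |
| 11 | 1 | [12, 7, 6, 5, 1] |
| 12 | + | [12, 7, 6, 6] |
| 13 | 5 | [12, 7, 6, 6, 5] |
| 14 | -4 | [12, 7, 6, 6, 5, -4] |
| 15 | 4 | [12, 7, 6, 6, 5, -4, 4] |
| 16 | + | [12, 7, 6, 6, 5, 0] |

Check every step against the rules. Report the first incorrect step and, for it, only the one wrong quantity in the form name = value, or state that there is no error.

Step 1: push 4: top = 4 — in agreement.
Step 2: push -1: top = -1 — no discrepancy.
Step 3: 4 - -1 = 5 — no discrepancy.
Step 4: push -1: top = -1 — same as recorded.
Step 5: push -6: top = -6 — consistent with the record.
Step 6: -1 + -6 = -7 — no discrepancy.
Step 7: 5 - -7 = 12 — same as recorded.
Step 8: push 7: top = 7 — consistent with the record.
Step 9: push 6: top = 6 — checks out.
Step 10: push 5: top = 5 — same as recorded.
Step 11: push 1: top = 1 — consistent with the record.
Step 12: 5 + 1 = 6 — matches.
Step 13: push 5: top = 5 — verified.
Step 14: push -4: top = -4 — exactly as logged.
Step 15: push 4: top = 4 — verified.
Step 16: -4 + 4 = 0 — no discrepancy.
Every step is consistent.

no error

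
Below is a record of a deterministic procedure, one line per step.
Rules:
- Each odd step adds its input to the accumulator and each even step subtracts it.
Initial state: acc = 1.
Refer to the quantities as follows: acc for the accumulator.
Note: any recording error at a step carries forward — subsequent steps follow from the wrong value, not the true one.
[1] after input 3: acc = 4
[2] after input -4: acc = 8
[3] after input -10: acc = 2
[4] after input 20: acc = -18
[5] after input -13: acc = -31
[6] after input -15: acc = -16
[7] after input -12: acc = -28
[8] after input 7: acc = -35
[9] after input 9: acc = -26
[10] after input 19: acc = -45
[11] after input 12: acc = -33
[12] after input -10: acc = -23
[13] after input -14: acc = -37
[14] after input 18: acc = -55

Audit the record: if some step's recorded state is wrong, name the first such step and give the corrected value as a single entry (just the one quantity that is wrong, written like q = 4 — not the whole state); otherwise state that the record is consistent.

step 1: acc = 1 + 3 = 4 -> no discrepancy
step 2: acc = 4 - -4 = 8 -> exactly as logged
step 3: acc = 8 + -10 = -2 -> not what was recorded
The earliest wrong entry is at step 3: it should read acc = -2.

step 3, acc = -2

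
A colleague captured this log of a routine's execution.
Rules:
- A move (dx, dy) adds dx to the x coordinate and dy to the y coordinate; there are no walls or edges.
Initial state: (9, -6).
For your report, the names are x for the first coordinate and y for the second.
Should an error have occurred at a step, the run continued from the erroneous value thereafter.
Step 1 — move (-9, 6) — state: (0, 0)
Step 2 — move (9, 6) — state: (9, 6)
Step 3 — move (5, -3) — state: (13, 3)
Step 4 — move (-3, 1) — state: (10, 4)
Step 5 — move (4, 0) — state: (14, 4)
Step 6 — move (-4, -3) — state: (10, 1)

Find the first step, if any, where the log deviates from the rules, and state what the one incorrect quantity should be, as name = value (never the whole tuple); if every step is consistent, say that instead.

Recomputing the run from the initial state:
step 1: x = 0, y = 0
step 2: x = 9, y = 6
step 3: x = 14, y = 3
step 4: x = 11, y = 4
step 5: x = 15, y = 4
step 6: x = 11, y = 1
The first disagreement with the log is at step 3, where the value should be x = 14.

step 3, x = 14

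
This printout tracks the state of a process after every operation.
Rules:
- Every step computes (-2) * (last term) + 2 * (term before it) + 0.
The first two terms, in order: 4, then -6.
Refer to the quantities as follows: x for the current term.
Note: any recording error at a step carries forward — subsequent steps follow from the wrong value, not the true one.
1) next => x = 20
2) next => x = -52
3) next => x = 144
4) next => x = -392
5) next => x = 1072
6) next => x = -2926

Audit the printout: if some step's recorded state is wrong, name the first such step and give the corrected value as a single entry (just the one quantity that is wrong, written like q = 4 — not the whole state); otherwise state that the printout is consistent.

step 6, x = -2928

Recomputing the run from the initial state:
step 1: x = 20
step 2: x = -52
step 3: x = 144
step 4: x = -392
step 5: x = 1072
step 6: x = -2928
The first disagreement with the printout is at step 6, where the value should be x = -2928.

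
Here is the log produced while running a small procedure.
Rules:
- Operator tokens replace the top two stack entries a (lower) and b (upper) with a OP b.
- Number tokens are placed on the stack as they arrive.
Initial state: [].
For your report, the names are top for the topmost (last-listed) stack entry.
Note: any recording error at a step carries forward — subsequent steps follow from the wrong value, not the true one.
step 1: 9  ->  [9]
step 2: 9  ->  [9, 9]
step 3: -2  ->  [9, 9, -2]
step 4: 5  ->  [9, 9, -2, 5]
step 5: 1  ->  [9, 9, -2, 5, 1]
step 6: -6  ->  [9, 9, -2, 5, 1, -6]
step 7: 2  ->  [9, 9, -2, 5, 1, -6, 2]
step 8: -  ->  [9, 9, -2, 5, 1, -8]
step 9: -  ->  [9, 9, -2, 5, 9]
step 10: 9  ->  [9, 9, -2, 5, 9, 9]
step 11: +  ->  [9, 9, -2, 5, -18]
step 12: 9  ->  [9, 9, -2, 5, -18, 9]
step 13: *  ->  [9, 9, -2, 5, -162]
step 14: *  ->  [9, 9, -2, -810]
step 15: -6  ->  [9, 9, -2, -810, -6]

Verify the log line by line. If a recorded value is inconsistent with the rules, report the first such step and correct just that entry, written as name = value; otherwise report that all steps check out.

Recomputing the run from the initial state:
step 1: [9]
step 2: [9, 9]
step 3: [9, 9, -2]
step 4: [9, 9, -2, 5]
step 5: [9, 9, -2, 5, 1]
step 6: [9, 9, -2, 5, 1, -6]
step 7: [9, 9, -2, 5, 1, -6, 2]
step 8: [9, 9, -2, 5, 1, -8]
step 9: [9, 9, -2, 5, 9]
step 10: [9, 9, -2, 5, 9, 9]
step 11: [9, 9, -2, 5, 18]
step 12: [9, 9, -2, 5, 18, 9]
step 13: [9, 9, -2, 5, 162]
step 14: [9, 9, -2, 810]
step 15: [9, 9, -2, 810, -6]
The first disagreement with the log is at step 11, where the value should be top = 18.

step 11, top = 18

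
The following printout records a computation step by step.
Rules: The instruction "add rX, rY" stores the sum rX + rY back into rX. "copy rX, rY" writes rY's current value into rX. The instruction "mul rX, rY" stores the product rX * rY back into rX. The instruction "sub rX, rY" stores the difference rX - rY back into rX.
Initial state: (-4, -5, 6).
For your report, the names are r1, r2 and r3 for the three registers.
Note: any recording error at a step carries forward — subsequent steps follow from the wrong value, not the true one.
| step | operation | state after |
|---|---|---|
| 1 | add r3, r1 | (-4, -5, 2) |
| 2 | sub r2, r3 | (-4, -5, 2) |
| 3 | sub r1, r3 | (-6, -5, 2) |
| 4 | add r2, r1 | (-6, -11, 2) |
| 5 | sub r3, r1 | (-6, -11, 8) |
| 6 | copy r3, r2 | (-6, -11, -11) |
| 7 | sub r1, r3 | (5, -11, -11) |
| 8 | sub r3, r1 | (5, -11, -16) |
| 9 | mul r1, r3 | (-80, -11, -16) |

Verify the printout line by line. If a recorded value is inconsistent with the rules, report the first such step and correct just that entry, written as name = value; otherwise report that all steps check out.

step 1: r3 = 6 + -4 = 2 -> no discrepancy
step 2: r2 = -5 - 2 = -7 -> a discrepancy with the printout
So the first discrepancy is step 2, where the right value is r2 = -7.

step 2, r2 = -7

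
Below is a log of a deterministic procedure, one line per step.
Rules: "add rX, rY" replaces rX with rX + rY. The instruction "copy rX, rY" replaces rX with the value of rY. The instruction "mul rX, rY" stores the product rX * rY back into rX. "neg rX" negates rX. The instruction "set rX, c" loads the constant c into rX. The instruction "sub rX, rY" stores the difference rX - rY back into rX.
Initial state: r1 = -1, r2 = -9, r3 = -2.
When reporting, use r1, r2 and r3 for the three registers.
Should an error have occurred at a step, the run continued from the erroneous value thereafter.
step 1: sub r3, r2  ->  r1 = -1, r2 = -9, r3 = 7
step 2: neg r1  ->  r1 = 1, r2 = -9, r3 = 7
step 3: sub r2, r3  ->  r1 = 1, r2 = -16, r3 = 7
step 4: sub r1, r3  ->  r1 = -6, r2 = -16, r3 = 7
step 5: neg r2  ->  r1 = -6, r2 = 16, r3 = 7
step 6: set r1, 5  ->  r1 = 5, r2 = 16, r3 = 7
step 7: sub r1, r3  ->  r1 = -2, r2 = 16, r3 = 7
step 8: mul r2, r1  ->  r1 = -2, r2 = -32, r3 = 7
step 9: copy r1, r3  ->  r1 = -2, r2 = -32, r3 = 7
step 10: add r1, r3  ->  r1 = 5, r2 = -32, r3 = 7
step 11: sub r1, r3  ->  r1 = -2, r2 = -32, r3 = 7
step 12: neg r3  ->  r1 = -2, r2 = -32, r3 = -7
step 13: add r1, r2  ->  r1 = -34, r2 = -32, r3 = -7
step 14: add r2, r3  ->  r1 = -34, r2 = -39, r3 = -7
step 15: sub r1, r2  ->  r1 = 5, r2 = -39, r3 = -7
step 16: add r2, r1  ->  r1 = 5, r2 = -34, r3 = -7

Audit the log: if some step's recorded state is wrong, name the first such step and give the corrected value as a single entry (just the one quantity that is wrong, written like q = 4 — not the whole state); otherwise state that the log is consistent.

step 9, r1 = 7

Step 1: r3 = -2 - -9 = 7 — exactly as logged.
Step 2: r1 = -(-1) = 1 — checks out.
Step 3: r2 = -9 - 7 = -16 — in agreement.
Step 4: r1 = 1 - 7 = -6 — agrees with the log.
Step 5: r2 = -(-16) = 16 — confirmed correct.
Step 6: r1 = 5 — in agreement.
Step 7: r1 = 5 - 7 = -2 — matches.
Step 8: r2 = 16 * -2 = -32 — matches.
Step 9: r1 = 7 — the log has a different value.
Step 9 is the first one off; corrected, r1 = 7.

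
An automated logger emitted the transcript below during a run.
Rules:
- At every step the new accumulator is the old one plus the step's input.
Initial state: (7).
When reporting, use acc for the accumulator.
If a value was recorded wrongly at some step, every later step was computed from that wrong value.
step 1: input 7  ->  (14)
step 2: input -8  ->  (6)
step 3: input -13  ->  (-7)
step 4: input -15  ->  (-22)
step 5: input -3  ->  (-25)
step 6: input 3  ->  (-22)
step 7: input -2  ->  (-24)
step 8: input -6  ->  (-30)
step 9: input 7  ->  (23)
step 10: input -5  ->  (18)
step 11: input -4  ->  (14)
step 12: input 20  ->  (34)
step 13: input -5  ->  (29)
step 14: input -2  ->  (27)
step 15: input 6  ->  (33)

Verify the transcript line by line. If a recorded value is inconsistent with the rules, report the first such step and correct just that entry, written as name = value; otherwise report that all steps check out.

step 1: acc = 7 + 7 = 14 -> exactly as logged
step 2: acc = 14 + -8 = 6 -> matches
step 3: acc = 6 + -13 = -7 -> checks out
step 4: acc = -7 + -15 = -22 -> confirmed correct
step 5: acc = -22 + -3 = -25 -> consistent with the transcript
step 6: acc = -25 + 3 = -22 -> no discrepancy
step 7: acc = -22 + -2 = -24 -> in agreement
step 8: acc = -24 + -6 = -30 -> exactly as logged
step 9: acc = -30 + 7 = -23 -> this is not what the transcript shows
That makes step 9 the first incorrect line — acc = -23 is what it should show.

step 9, acc = -23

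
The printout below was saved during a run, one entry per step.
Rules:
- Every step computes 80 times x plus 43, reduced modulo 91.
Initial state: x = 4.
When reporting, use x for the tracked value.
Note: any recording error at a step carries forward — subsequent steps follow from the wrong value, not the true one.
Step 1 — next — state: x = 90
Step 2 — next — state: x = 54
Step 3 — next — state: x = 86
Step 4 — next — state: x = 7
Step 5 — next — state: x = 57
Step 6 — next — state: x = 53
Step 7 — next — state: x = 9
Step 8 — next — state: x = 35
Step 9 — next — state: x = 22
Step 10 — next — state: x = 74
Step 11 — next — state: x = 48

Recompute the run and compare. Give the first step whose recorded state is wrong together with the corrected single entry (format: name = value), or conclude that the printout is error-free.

Step 1: x = (80*4 + 43) mod 91 = 90 — exactly as logged.
Step 2: x = (80*90 + 43) mod 91 = 54 — confirmed correct.
Step 3: x = (80*54 + 43) mod 91 = 86 — checks out.
Step 4: x = (80*86 + 43) mod 91 = 7 — no discrepancy.
Step 5: x = (80*7 + 43) mod 91 = 57 — consistent with the printout.
Step 6: x = (80*57 + 43) mod 91 = 53 — no discrepancy.
Step 7: x = (80*53 + 43) mod 91 = 6 — the printout disagrees here.
That makes step 7 the first incorrect line — x = 6 is what it should show.

step 7, x = 6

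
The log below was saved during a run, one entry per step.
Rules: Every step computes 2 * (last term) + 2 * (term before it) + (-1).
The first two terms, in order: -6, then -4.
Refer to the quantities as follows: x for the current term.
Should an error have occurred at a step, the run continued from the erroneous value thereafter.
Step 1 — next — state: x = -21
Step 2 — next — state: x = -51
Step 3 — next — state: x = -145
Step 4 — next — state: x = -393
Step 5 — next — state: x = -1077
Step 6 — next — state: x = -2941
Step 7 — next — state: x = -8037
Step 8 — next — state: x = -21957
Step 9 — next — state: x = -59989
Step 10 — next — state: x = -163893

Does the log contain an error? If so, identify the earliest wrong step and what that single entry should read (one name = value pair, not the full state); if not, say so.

no error

Recomputing the run from the initial state:
step 1: x = -21
step 2: x = -51
step 3: x = -145
step 4: x = -393
step 5: x = -1077
step 6: x = -2941
step 7: x = -8037
step 8: x = -21957
step 9: x = -59989
step 10: x = -163893
This matches the log at every step.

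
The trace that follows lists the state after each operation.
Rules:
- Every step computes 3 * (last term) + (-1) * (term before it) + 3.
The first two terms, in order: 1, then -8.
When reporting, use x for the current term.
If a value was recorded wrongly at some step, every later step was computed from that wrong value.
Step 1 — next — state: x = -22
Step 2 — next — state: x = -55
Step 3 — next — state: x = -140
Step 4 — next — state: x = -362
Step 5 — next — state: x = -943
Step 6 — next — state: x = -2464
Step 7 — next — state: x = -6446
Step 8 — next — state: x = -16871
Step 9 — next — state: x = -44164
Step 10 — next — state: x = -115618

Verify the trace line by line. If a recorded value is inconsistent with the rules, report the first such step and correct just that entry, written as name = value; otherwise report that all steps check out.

no error

Recomputing the run from the initial state:
step 1: x = -22
step 2: x = -55
step 3: x = -140
step 4: x = -362
step 5: x = -943
step 6: x = -2464
step 7: x = -6446
step 8: x = -16871
step 9: x = -44164
step 10: x = -115618
This matches the trace at every step.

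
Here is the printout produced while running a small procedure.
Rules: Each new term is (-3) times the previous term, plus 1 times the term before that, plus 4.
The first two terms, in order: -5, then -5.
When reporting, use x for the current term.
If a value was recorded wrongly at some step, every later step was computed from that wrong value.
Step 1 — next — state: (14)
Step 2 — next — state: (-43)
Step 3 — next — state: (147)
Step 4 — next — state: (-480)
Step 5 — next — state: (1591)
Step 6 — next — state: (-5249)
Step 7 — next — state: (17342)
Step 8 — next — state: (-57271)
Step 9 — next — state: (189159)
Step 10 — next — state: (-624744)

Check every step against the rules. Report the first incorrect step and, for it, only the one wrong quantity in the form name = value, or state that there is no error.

no error

Step 1: x = -3*(-5) + (1)*(-5) + (4) = 14 — in agreement.
Step 2: x = -3*(14) + (1)*(-5) + (4) = -43 — matches.
Step 3: x = -3*(-43) + (1)*(14) + (4) = 147 — agrees with the printout.
Step 4: x = -3*(147) + (1)*(-43) + (4) = -480 — same as recorded.
Step 5: x = -3*(-480) + (1)*(147) + (4) = 1591 — agrees with the printout.
Step 6: x = -3*(1591) + (1)*(-480) + (4) = -5249 — verified.
Step 7: x = -3*(-5249) + (1)*(1591) + (4) = 17342 — in agreement.
Step 8: x = -3*(17342) + (1)*(-5249) + (4) = -57271 — exactly as logged.
Step 9: x = -3*(-57271) + (1)*(17342) + (4) = 189159 — in agreement.
Step 10: x = -3*(189159) + (1)*(-57271) + (4) = -624744 — verified.
The recomputation confirms every line.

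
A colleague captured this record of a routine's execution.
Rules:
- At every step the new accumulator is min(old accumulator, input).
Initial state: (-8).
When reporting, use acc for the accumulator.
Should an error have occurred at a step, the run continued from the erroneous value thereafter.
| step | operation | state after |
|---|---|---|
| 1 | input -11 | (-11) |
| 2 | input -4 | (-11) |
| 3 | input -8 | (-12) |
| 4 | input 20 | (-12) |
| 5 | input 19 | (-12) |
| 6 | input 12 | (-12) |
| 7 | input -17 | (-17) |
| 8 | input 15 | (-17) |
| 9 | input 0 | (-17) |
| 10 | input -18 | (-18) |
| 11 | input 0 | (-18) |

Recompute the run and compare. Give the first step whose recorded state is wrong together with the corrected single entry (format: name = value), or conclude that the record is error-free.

step 3, acc = -11

Recomputing the run from the initial state:
step 1: acc = -11
step 2: acc = -11
step 3: acc = -11
step 4: acc = -11
step 5: acc = -11
step 6: acc = -11
step 7: acc = -17
step 8: acc = -17
step 9: acc = -17
step 10: acc = -18
step 11: acc = -18
The first disagreement with the record is at step 3, where the value should be acc = -11.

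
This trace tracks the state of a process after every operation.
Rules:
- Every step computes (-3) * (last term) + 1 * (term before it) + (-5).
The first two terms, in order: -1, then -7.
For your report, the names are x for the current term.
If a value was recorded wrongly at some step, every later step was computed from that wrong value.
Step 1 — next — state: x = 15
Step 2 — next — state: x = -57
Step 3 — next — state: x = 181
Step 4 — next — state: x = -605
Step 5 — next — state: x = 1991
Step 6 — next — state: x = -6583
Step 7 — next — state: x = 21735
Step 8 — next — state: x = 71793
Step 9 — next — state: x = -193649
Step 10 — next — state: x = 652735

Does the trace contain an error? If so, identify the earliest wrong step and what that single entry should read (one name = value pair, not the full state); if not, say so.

step 8, x = -71793

Step 1: x = -3*(-7) + (1)*(-1) + (-5) = 15 — matches.
Step 2: x = -3*(15) + (1)*(-7) + (-5) = -57 — no discrepancy.
Step 3: x = -3*(-57) + (1)*(15) + (-5) = 181 — consistent with the trace.
Step 4: x = -3*(181) + (1)*(-57) + (-5) = -605 — matches.
Step 5: x = -3*(-605) + (1)*(181) + (-5) = 1991 — exactly as logged.
Step 6: x = -3*(1991) + (1)*(-605) + (-5) = -6583 — verified.
Step 7: x = -3*(-6583) + (1)*(1991) + (-5) = 21735 — in agreement.
Step 8: x = -3*(21735) + (1)*(-6583) + (-5) = -71793 — not what was recorded.
Conclusion: step 8 carries the first error; the entry should be x = -71793.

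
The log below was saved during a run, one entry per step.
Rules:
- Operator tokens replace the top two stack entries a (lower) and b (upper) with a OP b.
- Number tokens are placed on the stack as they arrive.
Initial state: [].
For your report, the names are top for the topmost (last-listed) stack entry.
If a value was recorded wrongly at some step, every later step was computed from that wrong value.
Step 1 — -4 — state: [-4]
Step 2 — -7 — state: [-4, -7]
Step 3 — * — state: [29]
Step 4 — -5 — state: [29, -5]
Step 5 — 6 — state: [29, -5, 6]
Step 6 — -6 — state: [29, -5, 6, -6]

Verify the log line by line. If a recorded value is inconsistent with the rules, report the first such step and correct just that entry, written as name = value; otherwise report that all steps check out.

1. push -4: top = -4 (agrees with the log)
2. push -7: top = -7 (consistent with the log)
3. -4 * -7 = 28 (not what was recorded)
The earliest wrong entry is at step 3: it should read top = 28.

step 3, top = 28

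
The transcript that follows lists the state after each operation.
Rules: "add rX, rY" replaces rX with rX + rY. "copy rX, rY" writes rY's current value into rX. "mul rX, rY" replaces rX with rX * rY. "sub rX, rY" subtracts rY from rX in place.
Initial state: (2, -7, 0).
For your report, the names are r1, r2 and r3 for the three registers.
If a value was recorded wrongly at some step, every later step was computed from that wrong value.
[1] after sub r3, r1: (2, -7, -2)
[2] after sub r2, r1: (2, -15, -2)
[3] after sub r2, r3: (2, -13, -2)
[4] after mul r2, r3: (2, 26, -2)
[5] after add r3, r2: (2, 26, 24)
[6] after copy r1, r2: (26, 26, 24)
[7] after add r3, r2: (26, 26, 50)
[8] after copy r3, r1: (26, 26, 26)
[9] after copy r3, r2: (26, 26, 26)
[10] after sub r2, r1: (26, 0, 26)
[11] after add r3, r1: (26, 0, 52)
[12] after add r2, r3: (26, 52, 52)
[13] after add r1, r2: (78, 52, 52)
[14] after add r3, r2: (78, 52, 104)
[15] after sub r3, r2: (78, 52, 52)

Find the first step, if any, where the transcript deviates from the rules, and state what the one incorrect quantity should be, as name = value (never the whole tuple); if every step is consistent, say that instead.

Recomputing the run from the initial state:
step 1: r1 = 2, r2 = -7, r3 = -2
step 2: r1 = 2, r2 = -9, r3 = -2
step 3: r1 = 2, r2 = -7, r3 = -2
step 4: r1 = 2, r2 = 14, r3 = -2
step 5: r1 = 2, r2 = 14, r3 = 12
step 6: r1 = 14, r2 = 14, r3 = 12
step 7: r1 = 14, r2 = 14, r3 = 26
step 8: r1 = 14, r2 = 14, r3 = 14
step 9: r1 = 14, r2 = 14, r3 = 14
step 10: r1 = 14, r2 = 0, r3 = 14
step 11: r1 = 14, r2 = 0, r3 = 28
step 12: r1 = 14, r2 = 28, r3 = 28
step 13: r1 = 42, r2 = 28, r3 = 28
step 14: r1 = 42, r2 = 28, r3 = 56
step 15: r1 = 42, r2 = 28, r3 = 28
The first disagreement with the transcript is at step 2, where the value should be r2 = -9.

step 2, r2 = -9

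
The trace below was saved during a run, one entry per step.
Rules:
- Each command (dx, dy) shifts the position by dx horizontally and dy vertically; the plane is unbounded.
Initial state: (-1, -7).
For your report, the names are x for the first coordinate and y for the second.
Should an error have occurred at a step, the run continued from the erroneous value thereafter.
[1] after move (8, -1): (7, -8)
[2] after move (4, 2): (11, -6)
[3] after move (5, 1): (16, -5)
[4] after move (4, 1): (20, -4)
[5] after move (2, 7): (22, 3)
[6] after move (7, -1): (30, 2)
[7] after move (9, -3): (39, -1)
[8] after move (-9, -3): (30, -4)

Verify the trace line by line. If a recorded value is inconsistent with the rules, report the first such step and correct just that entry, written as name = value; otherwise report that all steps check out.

Step 1: x = -1 + (8) = 7, y = -7 + (-1) = -8 — no discrepancy.
Step 2: x = 7 + (4) = 11, y = -8 + (2) = -6 — exactly as logged.
Step 3: x = 11 + (5) = 16, y = -6 + (1) = -5 — checks out.
Step 4: x = 16 + (4) = 20, y = -5 + (1) = -4 — checks out.
Step 5: x = 20 + (2) = 22, y = -4 + (7) = 3 — confirmed correct.
Step 6: x = 22 + (7) = 29, y = 3 + (-1) = 2 — the trace has a different value.
Step 6 is the first one off; corrected, x = 29.

step 6, x = 29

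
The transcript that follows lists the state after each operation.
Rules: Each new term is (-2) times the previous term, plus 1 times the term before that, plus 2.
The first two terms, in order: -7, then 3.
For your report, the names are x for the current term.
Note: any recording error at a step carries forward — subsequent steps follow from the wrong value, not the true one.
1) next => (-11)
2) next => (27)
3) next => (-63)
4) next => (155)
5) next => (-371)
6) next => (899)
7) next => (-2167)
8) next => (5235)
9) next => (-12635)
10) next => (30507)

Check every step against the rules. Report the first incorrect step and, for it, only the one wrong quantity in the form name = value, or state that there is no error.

no error

Recomputing the run from the initial state:
step 1: x = -11
step 2: x = 27
step 3: x = -63
step 4: x = 155
step 5: x = -371
step 6: x = 899
step 7: x = -2167
step 8: x = 5235
step 9: x = -12635
step 10: x = 30507
This matches the transcript at every step.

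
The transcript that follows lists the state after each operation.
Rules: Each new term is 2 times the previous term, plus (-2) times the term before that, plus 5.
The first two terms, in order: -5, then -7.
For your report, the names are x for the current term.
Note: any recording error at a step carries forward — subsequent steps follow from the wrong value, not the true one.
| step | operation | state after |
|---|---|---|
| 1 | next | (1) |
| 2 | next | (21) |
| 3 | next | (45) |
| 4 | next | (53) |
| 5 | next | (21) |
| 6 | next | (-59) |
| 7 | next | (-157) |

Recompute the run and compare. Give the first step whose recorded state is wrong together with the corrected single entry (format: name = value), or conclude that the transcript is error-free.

1. x = 2*(-7) + (-2)*(-5) + (5) = 1 (in agreement)
2. x = 2*(1) + (-2)*(-7) + (5) = 21 (checks out)
3. x = 2*(21) + (-2)*(1) + (5) = 45 (verified)
4. x = 2*(45) + (-2)*(21) + (5) = 53 (verified)
5. x = 2*(53) + (-2)*(45) + (5) = 21 (verified)
6. x = 2*(21) + (-2)*(53) + (5) = -59 (exactly as logged)
7. x = 2*(-59) + (-2)*(21) + (5) = -155 (the transcript disagrees here)
That makes step 7 the first incorrect line — x = -155 is what it should show.

step 7, x = -155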